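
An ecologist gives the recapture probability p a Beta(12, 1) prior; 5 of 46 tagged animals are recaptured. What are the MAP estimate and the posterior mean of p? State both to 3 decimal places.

Posterior: Beta(12+5, 1+41) = Beta(17, 42).
Mode = (17−1)/(17+42−2) = 16/57 = 0.281.
Mean = 17/(17+42) = 17/59 = 0.288.

MAP = 0.281; posterior mean = 0.288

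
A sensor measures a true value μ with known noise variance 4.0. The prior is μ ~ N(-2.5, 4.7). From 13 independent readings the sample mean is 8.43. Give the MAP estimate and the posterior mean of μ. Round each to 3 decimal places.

MAP = 7.758, posterior mean = 7.758

Posterior for μ is Normal. Precision-weighted mean: (1/4.7·-2.5 + 13/4.0·8.43) / (1/4.7 + 13/4.0) = 7.758.
A Normal posterior is symmetric, so mode = mean.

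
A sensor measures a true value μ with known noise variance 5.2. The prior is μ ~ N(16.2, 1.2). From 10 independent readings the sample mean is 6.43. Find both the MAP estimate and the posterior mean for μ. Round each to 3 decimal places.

Posterior for μ is Normal. Precision-weighted mean: (1/1.2·16.2 + 10/5.2·6.43) / (1/1.2 + 10/5.2) = 9.384.
A Normal posterior is symmetric, so mode = mean.

MAP = 9.384; posterior mean = 9.384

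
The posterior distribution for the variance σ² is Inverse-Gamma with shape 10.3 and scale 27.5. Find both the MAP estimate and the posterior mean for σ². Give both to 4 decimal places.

Mode = β/(α+1) = 27.5/11.3 = 2.4336.
Mean = β/(α−1) = 27.5/9.3 = 2.9570.

MAP estimate = 2.4336, posterior mean = 2.9570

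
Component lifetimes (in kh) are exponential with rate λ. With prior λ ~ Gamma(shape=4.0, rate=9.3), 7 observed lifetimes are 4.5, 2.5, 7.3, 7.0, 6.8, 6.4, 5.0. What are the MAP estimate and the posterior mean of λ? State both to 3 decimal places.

Σ times = 39.5. Posterior: Gamma(shape = 4.0+7 = 11.0, rate = 9.3+39.5 = 48.8).
Mode = (α−1)/β = 10.0/48.8 = 0.205.
Mean = α/β = 11.0/48.8 = 0.225.

MAP estimate = 0.205, posterior mean = 0.225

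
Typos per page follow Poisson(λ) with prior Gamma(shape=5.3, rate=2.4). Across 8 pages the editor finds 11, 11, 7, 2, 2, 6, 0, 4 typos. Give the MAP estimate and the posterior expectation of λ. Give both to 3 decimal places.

Σ counts = 43. Posterior: Gamma(shape = 5.3+43 = 48.3, rate = 2.4+8 = 10.4).
Mode = (α−1)/β = 47.3/10.4 = 4.548.
Mean = α/β = 48.3/10.4 = 4.644.

λ_MAP = 4.548, E[λ|data] = 4.644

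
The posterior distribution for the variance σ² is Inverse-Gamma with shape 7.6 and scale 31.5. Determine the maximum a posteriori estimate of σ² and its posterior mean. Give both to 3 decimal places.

maximum a posteriori estimate = 3.663, posterior mean = 4.773

Mode = β/(α+1) = 31.5/8.6 = 3.663.
Mean = β/(α−1) = 31.5/6.6 = 4.773.
The posterior is right-skewed, so the mean exceeds the mode.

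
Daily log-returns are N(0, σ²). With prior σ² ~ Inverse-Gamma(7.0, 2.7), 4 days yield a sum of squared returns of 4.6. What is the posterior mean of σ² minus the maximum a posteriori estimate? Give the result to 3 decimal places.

Posterior: Inverse-Gamma(shape = 7.0+4/2 = 9.0, scale = 2.7+4.6/2 = 5.0).
Mode = β/(α+1) = 5.0/10.0 = 0.500.
Mean = β/(α−1) = 5.0/8.0 = 0.625.
Difference = 0.625 − 0.500 = 0.125.
The mean is pulled above the mode by the posterior's right skew.

0.125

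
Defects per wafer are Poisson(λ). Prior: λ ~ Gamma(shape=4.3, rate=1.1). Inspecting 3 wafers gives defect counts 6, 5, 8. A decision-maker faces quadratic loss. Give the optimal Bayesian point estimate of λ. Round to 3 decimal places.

Σ counts = 19. Posterior: Gamma(shape = 4.3+19 = 23.3, rate = 1.1+3 = 4.1).
Mode = (α−1)/β = 22.3/4.1 = 5.439.
Mean = α/β = 23.3/4.1 = 5.683.
Quadratic loss ⇒ the optimal estimator is the posterior mean.

5.683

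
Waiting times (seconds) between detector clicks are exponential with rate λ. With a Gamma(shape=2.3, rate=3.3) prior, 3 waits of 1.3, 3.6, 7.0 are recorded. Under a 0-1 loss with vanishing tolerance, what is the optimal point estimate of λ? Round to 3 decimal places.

Σ times = 11.9. Posterior: Gamma(shape = 2.3+3 = 5.3, rate = 3.3+11.9 = 15.2).
Mode = (α−1)/β = 4.3/15.2 = 0.283.
Mean = α/β = 5.3/15.2 = 0.349.
This is the posterior mode — the MAP estimate.

0.283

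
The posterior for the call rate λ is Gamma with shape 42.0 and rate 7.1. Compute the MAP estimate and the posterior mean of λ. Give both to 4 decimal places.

Mode = (α−1)/β = 41.0/7.1 = 5.7746.
Mean = α/β = 42.0/7.1 = 5.9155.
Right-skewed posterior ⇒ mode < mean.

MAP: 5.7746. Posterior mean: 5.9155.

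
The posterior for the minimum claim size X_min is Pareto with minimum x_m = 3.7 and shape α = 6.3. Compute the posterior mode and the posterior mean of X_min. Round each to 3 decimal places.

The Pareto density is strictly decreasing on [x_m, ∞), so the mode is x_m = 3.700.
Mean = α·x_m/(α−1) = 6.3·3.7/5.3 = 4.398.

MAP = 3.700, posterior mean = 4.398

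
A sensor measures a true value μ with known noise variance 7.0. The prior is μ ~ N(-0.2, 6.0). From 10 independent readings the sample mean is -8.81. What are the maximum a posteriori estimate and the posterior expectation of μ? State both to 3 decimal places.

MAP = -7.910, posterior mean = -7.910

Posterior for μ is Normal. Precision-weighted mean: (1/6.0·-0.2 + 10/7.0·-8.81) / (1/6.0 + 10/7.0) = -7.910.
A Normal posterior is symmetric, so mode = mean.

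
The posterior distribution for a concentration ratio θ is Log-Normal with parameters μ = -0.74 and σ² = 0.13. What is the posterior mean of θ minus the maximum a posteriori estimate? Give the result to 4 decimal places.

Mode = exp(μ − σ²) = exp(-0.87) = 0.4190.
Mean = exp(μ + σ²/2) = exp(-0.675) = 0.5092.
Difference = 0.5092 − 0.4190 = 0.0902.
The posterior is right-skewed, so the mean exceeds the mode.

0.0902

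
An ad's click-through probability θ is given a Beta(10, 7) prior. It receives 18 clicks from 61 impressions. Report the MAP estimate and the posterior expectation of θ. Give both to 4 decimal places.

Posterior: Beta(10+18, 7+43) = Beta(28, 50).
Mode = (28−1)/(28+50−2) = 27/76 = 0.3553.
Mean = 28/(28+50) = 28/78 = 0.3590.
Right-skewed posterior ⇒ mode < mean.

MAP: 0.3553. Posterior mean: 0.3590.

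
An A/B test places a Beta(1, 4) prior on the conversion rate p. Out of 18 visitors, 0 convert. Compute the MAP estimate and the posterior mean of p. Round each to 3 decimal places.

MAP = 0.000, posterior mean = 0.043

Posterior: Beta(1+0, 4+18) = Beta(1, 22).
Since α = 1 ≤ 1 and β > 1, the Beta density is monotone decreasing on [0,1]; the mode is at 0.
Mean = 1/(1+22) = 0.043.
The mean is pulled above the mode by the posterior's right skew.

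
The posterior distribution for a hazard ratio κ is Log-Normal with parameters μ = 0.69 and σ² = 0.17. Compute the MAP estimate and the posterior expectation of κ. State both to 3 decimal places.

Mode = exp(μ − σ²) = exp(0.52) = 1.682.
Mean = exp(μ + σ²/2) = exp(0.775) = 2.171.
Right-skewed posterior ⇒ mode < mean.

κ_MAP = 1.682, E[κ|data] = 2.171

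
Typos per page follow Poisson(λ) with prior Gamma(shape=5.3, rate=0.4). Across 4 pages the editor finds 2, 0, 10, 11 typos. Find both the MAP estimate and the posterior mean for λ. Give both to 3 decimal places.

MAP: 6.205. Posterior mean: 6.432.

Σ counts = 23. Posterior: Gamma(shape = 5.3+23 = 28.3, rate = 0.4+4 = 4.4).
Mode = (α−1)/β = 27.3/4.4 = 6.205.
Mean = α/β = 28.3/4.4 = 6.432.
Mean > mode: the posterior has a right tail.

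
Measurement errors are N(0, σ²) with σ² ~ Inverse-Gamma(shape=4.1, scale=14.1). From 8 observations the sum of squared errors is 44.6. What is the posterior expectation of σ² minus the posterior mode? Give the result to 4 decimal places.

Posterior: Inverse-Gamma(shape = 4.1+8/2 = 8.1, scale = 14.1+44.6/2 = 36.4).
Mode = β/(α+1) = 36.4/9.1 = 4.0000.
Mean = β/(α−1) = 36.4/7.1 = 5.1268.
Difference = 5.1268 − 4.0000 = 1.1268.
The mean is pulled above the mode by the posterior's right skew.

1.1268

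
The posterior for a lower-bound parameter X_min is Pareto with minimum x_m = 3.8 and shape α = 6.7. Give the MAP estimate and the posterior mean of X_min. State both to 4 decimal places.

MAP: 3.8000. Posterior mean: 4.4667.

The Pareto density is strictly decreasing on [x_m, ∞), so the mode is x_m = 3.8000.
Mean = α·x_m/(α−1) = 6.7·3.8/5.7 = 4.4667.
The posterior is right-skewed, so the mean exceeds the mode.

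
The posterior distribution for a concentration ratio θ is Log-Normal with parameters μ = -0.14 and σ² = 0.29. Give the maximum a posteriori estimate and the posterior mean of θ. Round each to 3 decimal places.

Mode = exp(μ − σ²) = exp(-0.43) = 0.651.
Mean = exp(μ + σ²/2) = exp(0.005) = 1.005.
Mean > mode: the posterior has a right tail.

θ_MAP = 0.651, E[θ|data] = 1.005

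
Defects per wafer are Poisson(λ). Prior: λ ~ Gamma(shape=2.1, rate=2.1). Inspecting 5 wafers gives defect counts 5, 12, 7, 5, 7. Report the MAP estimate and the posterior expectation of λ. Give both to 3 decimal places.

MAP estimate = 5.225, posterior expectation = 5.366

Σ counts = 36. Posterior: Gamma(shape = 2.1+36 = 38.1, rate = 2.1+5 = 7.1).
Mode = (α−1)/β = 37.1/7.1 = 5.225.
Mean = α/β = 38.1/7.1 = 5.366.
Mean > mode: the posterior has a right tail.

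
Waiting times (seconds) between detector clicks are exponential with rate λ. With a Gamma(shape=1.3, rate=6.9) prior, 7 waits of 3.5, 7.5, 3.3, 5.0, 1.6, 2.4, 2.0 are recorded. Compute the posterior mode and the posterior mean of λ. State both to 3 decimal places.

MAP: 0.227. Posterior mean: 0.258.

Σ times = 25.3. Posterior: Gamma(shape = 1.3+7 = 8.3, rate = 6.9+25.3 = 32.2).
Mode = (α−1)/β = 7.3/32.2 = 0.227.
Mean = α/β = 8.3/32.2 = 0.258.
The posterior is right-skewed, so the mean exceeds the mode.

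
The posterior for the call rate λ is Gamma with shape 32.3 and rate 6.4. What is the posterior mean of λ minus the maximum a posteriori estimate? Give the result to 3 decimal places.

0.156

Mode = (α−1)/β = 31.3/6.4 = 4.891.
Mean = α/β = 32.3/6.4 = 5.047.
Difference = 5.047 − 4.891 = 0.156.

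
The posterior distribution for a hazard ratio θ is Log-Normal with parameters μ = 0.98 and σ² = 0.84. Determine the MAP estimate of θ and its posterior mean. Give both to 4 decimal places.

Mode = exp(μ − σ²) = exp(0.14) = 1.1503.
Mean = exp(μ + σ²/2) = exp(1.400) = 4.0552.

MAP: 1.1503. Posterior mean: 4.0552.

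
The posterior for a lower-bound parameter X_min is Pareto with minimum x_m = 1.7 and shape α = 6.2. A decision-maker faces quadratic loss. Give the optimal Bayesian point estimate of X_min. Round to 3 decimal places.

The Pareto density is strictly decreasing on [x_m, ∞), so the mode is x_m = 1.700.
Mean = α·x_m/(α−1) = 6.2·1.7/5.2 = 2.027.
Quadratic loss ⇒ the optimal estimator is the posterior mean.

2.027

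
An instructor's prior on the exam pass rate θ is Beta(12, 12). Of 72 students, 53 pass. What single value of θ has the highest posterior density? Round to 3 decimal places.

Posterior: Beta(12+53, 12+19) = Beta(65, 31).
Mode = (65−1)/(65+31−2) = 64/94 = 0.681.
Mean = 65/(65+31) = 65/96 = 0.677.
This is the posterior mode — the MAP estimate.

0.681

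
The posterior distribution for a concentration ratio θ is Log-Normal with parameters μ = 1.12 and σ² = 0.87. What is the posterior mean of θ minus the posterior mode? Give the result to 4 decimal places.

Mode = exp(μ − σ²) = exp(0.25) = 1.2840.
Mean = exp(μ + σ²/2) = exp(1.555) = 4.7351.
Difference = 4.7351 − 1.2840 = 3.4511.

3.4511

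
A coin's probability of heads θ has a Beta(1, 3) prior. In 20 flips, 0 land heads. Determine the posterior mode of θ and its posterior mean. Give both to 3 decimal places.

Posterior: Beta(1+0, 3+20) = Beta(1, 23).
Since α = 1 ≤ 1 and β > 1, the Beta density is monotone decreasing on [0,1]; the mode is at 0.
Mean = 1/(1+23) = 0.042.

MAP = 0.000, posterior mean = 0.042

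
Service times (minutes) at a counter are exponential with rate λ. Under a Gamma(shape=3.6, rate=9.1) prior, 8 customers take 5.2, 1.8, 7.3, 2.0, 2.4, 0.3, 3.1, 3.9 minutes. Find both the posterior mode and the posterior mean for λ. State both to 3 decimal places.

posterior mode = 0.302, posterior mean = 0.330

Σ times = 26.0. Posterior: Gamma(shape = 3.6+8 = 11.6, rate = 9.1+26.0 = 35.1).
Mode = (α−1)/β = 10.6/35.1 = 0.302.
Mean = α/β = 11.6/35.1 = 0.330.
The posterior is right-skewed, so the mean exceeds the mode.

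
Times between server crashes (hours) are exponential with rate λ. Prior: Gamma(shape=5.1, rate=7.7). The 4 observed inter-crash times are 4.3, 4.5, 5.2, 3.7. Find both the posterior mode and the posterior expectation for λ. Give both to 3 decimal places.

Σ times = 17.7. Posterior: Gamma(shape = 5.1+4 = 9.1, rate = 7.7+17.7 = 25.4).
Mode = (α−1)/β = 8.1/25.4 = 0.319.
Mean = α/β = 9.1/25.4 = 0.358.
The posterior is right-skewed, so the mean exceeds the mode.

λ_MAP = 0.319, E[λ|data] = 0.358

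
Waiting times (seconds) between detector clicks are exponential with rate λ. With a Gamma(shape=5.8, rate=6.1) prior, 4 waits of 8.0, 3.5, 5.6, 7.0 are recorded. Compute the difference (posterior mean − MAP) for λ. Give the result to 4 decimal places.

0.0331

Σ times = 24.1. Posterior: Gamma(shape = 5.8+4 = 9.8, rate = 6.1+24.1 = 30.2).
Mode = (α−1)/β = 8.8/30.2 = 0.2914.
Mean = α/β = 9.8/30.2 = 0.3245.
Difference = 0.3245 − 0.2914 = 0.0331.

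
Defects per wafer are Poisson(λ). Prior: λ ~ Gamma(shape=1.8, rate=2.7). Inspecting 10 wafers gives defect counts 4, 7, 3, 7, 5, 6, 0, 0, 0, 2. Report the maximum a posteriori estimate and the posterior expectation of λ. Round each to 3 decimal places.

maximum a posteriori estimate = 2.740, posterior expectation = 2.819

Σ counts = 34. Posterior: Gamma(shape = 1.8+34 = 35.8, rate = 2.7+10 = 12.7).
Mode = (α−1)/β = 34.8/12.7 = 2.740.
Mean = α/β = 35.8/12.7 = 2.819.
The posterior is right-skewed, so the mean exceeds the mode.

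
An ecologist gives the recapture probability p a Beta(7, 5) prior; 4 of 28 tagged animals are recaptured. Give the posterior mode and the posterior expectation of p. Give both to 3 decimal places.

Posterior: Beta(7+4, 5+24) = Beta(11, 29).
Mode = (11−1)/(11+29−2) = 10/38 = 0.263.
Mean = 11/(11+29) = 11/40 = 0.275.

MAP: 0.263. Posterior mean: 0.275.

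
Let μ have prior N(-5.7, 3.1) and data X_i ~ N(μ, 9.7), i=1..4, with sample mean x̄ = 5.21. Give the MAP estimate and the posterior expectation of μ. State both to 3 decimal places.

μ_MAP = 0.421, E[μ|data] = 0.421

Posterior for μ is Normal. Precision-weighted mean: (1/3.1·-5.7 + 4/9.7·5.21) / (1/3.1 + 4/9.7) = 0.421.
A Normal posterior is symmetric, so mode = mean.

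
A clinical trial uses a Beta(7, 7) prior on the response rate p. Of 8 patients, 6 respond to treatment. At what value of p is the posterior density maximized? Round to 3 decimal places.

0.600

Posterior: Beta(7+6, 7+2) = Beta(13, 9).
Mode = (13−1)/(13+9−2) = 12/20 = 0.600.
Mean = 13/(13+9) = 13/22 = 0.591.
This is the posterior mode — the MAP estimate.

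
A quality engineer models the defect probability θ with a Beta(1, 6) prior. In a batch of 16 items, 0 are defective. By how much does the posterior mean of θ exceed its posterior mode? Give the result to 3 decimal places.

Posterior: Beta(1+0, 6+16) = Beta(1, 22).
Since α = 1 ≤ 1 and β > 1, the Beta density is monotone decreasing on [0,1]; the mode is at 0.
Mean = 1/(1+22) = 0.043.
Difference = 0.043 − 0.000 = 0.043.
Right-skewed posterior ⇒ mode < mean.

0.043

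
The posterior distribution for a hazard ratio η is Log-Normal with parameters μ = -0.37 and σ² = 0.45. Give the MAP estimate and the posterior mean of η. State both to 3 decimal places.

MAP: 0.440. Posterior mean: 0.865.

Mode = exp(μ − σ²) = exp(-0.82) = 0.440.
Mean = exp(μ + σ²/2) = exp(-0.145) = 0.865.
The mean is pulled above the mode by the posterior's right skew.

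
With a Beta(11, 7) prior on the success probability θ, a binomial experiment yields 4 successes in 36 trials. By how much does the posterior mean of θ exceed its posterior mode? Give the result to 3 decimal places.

0.009

Posterior: Beta(11+4, 7+32) = Beta(15, 39).
Mode = (15−1)/(15+39−2) = 14/52 = 0.269.
Mean = 15/(15+39) = 15/54 = 0.278.
Difference = 0.278 − 0.269 = 0.009.
Right-skewed posterior ⇒ mode < mean.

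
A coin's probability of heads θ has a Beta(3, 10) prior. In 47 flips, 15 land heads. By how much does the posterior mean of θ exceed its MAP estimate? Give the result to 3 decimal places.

0.007

Posterior: Beta(3+15, 10+32) = Beta(18, 42).
Mode = (18−1)/(18+42−2) = 17/58 = 0.293.
Mean = 18/(18+42) = 18/60 = 0.300.
Difference = 0.300 − 0.293 = 0.007.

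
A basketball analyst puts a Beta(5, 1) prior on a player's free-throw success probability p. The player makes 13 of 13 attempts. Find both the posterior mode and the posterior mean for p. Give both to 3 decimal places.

Posterior: Beta(5+13, 1+0) = Beta(18, 1).
Since β = 1 ≤ 1 and α > 1, the Beta density is monotone increasing on [0,1]; the mode is at 1.
Mean = 18/(18+1) = 0.947.
Mode > mean: the posterior has a left tail.

MAP = 1.000, posterior mean = 0.947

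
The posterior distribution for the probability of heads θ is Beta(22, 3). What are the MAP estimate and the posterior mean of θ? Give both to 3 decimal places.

MAP = 0.913; posterior mean = 0.880

Mode = (22−1)/(22+3−2) = 21/23 = 0.913.
Mean = 22/(22+3) = 22/25 = 0.880.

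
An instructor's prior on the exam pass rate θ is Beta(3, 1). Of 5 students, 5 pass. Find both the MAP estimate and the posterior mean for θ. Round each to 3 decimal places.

MAP = 1.000, posterior mean = 0.889

Posterior: Beta(3+5, 1+0) = Beta(8, 1).
Since β = 1 ≤ 1 and α > 1, the Beta density is monotone increasing on [0,1]; the mode is at 1.
Mean = 8/(8+1) = 0.889.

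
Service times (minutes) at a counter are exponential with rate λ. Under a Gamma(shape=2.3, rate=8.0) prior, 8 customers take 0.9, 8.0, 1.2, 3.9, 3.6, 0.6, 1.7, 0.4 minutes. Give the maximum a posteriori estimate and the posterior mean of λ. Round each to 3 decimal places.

Σ times = 20.3. Posterior: Gamma(shape = 2.3+8 = 10.3, rate = 8.0+20.3 = 28.3).
Mode = (α−1)/β = 9.3/28.3 = 0.329.
Mean = α/β = 10.3/28.3 = 0.364.
The posterior is right-skewed, so the mean exceeds the mode.

MAP = 0.329; posterior mean = 0.364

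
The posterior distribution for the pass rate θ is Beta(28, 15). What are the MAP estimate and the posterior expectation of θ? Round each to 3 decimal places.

Mode = (28−1)/(28+15−2) = 27/41 = 0.659.
Mean = 28/(28+15) = 28/43 = 0.651.

MAP = 0.659, posterior mean = 0.651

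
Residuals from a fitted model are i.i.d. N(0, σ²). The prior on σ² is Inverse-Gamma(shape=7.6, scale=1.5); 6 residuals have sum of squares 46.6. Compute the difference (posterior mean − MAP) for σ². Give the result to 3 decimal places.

0.445

Posterior: Inverse-Gamma(shape = 7.6+6/2 = 10.6, scale = 1.5+46.6/2 = 24.8).
Mode = β/(α+1) = 24.8/11.6 = 2.138.
Mean = β/(α−1) = 24.8/9.6 = 2.583.
Difference = 2.583 − 2.138 = 0.445.
The posterior is right-skewed, so the mean exceeds the mode.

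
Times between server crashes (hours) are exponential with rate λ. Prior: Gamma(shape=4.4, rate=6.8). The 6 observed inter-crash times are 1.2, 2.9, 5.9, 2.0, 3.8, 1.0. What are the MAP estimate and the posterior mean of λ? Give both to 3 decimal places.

Σ times = 16.8. Posterior: Gamma(shape = 4.4+6 = 10.4, rate = 6.8+16.8 = 23.6).
Mode = (α−1)/β = 9.4/23.6 = 0.398.
Mean = α/β = 10.4/23.6 = 0.441.
The mean is pulled above the mode by the posterior's right skew.

MAP estimate = 0.398, posterior mean = 0.441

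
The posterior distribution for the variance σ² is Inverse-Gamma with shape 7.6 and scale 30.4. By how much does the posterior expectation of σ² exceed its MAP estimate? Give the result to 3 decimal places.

1.071

Mode = β/(α+1) = 30.4/8.6 = 3.535.
Mean = β/(α−1) = 30.4/6.6 = 4.606.
Difference = 4.606 − 3.535 = 1.071.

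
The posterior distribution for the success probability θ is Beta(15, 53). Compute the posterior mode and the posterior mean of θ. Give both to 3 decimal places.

Mode = (15−1)/(15+53−2) = 14/66 = 0.212.
Mean = 15/(15+53) = 15/68 = 0.221.

posterior mode = 0.212, posterior mean = 0.221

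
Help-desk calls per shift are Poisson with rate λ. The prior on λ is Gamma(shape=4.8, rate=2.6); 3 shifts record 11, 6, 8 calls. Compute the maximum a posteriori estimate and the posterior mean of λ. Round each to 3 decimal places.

MAP = 5.143; posterior mean = 5.321

Σ counts = 25. Posterior: Gamma(shape = 4.8+25 = 29.8, rate = 2.6+3 = 5.6).
Mode = (α−1)/β = 28.8/5.6 = 5.143.
Mean = α/β = 29.8/5.6 = 5.321.
Right-skewed posterior ⇒ mode < mean.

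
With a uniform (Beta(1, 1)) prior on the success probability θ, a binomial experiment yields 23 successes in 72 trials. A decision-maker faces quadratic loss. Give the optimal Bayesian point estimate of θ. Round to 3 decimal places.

Posterior: Beta(1+23, 1+49) = Beta(24, 50).
Mode = (24−1)/(24+50−2) = 23/72 = 0.319.
With a flat prior the MAP equals the MLE, 23/72.
Mean = 24/(24+50) = 24/74 = 0.324.
Quadratic loss ⇒ the optimal estimator is the posterior mean.

0.324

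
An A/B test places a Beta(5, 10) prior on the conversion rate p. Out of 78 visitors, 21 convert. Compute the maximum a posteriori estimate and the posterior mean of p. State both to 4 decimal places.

Posterior: Beta(5+21, 10+57) = Beta(26, 67).
Mode = (26−1)/(26+67−2) = 25/91 = 0.2747.
Mean = 26/(26+67) = 26/93 = 0.2796.

maximum a posteriori estimate = 0.2747, posterior mean = 0.2796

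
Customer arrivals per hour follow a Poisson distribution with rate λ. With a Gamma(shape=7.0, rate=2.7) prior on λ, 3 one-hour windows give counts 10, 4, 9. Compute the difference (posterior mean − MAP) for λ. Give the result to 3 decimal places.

Σ counts = 23. Posterior: Gamma(shape = 7.0+23 = 30.0, rate = 2.7+3 = 5.7).
Mode = (α−1)/β = 29.0/5.7 = 5.088.
Mean = α/β = 30.0/5.7 = 5.263.
Difference = 5.263 − 5.088 = 0.175.
The posterior is right-skewed, so the mean exceeds the mode.

0.175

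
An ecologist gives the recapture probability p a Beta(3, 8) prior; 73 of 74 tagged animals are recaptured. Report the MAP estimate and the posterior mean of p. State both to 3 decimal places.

Posterior: Beta(3+73, 8+1) = Beta(76, 9).
Mode = (76−1)/(76+9−2) = 75/83 = 0.904.
Mean = 76/(76+9) = 76/85 = 0.894.
Left-skewed posterior ⇒ mean < mode.

MAP = 0.904, posterior mean = 0.894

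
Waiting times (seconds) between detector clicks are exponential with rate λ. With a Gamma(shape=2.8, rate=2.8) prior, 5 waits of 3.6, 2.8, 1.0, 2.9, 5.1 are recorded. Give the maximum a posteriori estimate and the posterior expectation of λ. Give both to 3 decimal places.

Σ times = 15.4. Posterior: Gamma(shape = 2.8+5 = 7.8, rate = 2.8+15.4 = 18.2).
Mode = (α−1)/β = 6.8/18.2 = 0.374.
Mean = α/β = 7.8/18.2 = 0.429.

λ_MAP = 0.374, E[λ|data] = 0.429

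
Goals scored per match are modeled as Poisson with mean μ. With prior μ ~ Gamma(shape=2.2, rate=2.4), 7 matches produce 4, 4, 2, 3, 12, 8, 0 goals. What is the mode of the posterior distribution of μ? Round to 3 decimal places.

3.638

Σ counts = 33. Posterior: Gamma(shape = 2.2+33 = 35.2, rate = 2.4+7 = 9.4).
Mode = (α−1)/β = 34.2/9.4 = 3.638.
Mean = α/β = 35.2/9.4 = 3.745.
This is the posterior mode — the MAP estimate.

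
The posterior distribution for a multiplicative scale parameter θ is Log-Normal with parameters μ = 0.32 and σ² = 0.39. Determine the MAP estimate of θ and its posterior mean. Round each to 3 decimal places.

Mode = exp(μ − σ²) = exp(-0.07) = 0.932.
Mean = exp(μ + σ²/2) = exp(0.515) = 1.674.
Mean > mode: the posterior has a right tail.

θ_MAP = 0.932, E[θ|data] = 1.674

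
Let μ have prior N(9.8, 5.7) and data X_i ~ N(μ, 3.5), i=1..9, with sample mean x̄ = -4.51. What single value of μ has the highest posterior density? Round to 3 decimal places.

Posterior for μ is Normal. Precision-weighted mean: (1/5.7·9.8 + 9/3.5·-4.51) / (1/5.7 + 9/3.5) = -3.596.
A Normal posterior is symmetric, so mode = mean.
This is the posterior mode — the MAP estimate.

-3.596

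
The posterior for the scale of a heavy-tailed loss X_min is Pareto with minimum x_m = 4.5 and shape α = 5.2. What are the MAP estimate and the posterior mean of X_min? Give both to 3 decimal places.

The Pareto density is strictly decreasing on [x_m, ∞), so the mode is x_m = 4.500.
Mean = α·x_m/(α−1) = 5.2·4.5/4.2 = 5.571.
Right-skewed posterior ⇒ mode < mean.

MAP = 4.500; posterior mean = 5.571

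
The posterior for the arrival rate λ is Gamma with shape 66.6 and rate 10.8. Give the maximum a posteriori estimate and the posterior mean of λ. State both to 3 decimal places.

Mode = (α−1)/β = 65.6/10.8 = 6.074.
Mean = α/β = 66.6/10.8 = 6.167.
The mean is pulled above the mode by the posterior's right skew.

MAP: 6.074. Posterior mean: 6.167.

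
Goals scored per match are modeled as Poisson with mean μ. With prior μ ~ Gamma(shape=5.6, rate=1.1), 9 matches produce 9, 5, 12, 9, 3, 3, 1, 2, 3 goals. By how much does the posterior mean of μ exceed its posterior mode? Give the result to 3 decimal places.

0.099

Σ counts = 47. Posterior: Gamma(shape = 5.6+47 = 52.6, rate = 1.1+9 = 10.1).
Mode = (α−1)/β = 51.6/10.1 = 5.109.
Mean = α/β = 52.6/10.1 = 5.208.
Difference = 5.208 − 5.109 = 0.099.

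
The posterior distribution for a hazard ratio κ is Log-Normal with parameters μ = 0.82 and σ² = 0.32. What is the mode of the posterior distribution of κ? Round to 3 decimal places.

Mode = exp(μ − σ²) = exp(0.50) = 1.649.
Mean = exp(μ + σ²/2) = exp(0.980) = 2.664.
This is the posterior mode — the MAP estimate.

1.649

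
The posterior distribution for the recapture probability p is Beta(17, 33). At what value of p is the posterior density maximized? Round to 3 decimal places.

Mode = (17−1)/(17+33−2) = 16/48 = 0.333.
Mean = 17/(17+33) = 17/50 = 0.340.
This is the posterior mode — the MAP estimate.

0.333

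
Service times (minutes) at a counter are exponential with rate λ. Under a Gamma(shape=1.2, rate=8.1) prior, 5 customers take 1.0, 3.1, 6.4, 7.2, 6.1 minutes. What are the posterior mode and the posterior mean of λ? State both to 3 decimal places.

Σ times = 23.8. Posterior: Gamma(shape = 1.2+5 = 6.2, rate = 8.1+23.8 = 31.9).
Mode = (α−1)/β = 5.2/31.9 = 0.163.
Mean = α/β = 6.2/31.9 = 0.194.

MAP = 0.163; posterior mean = 0.194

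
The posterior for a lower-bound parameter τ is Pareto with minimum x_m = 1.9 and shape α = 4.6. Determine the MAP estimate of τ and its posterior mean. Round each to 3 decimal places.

The Pareto density is strictly decreasing on [x_m, ∞), so the mode is x_m = 1.900.
Mean = α·x_m/(α−1) = 4.6·1.9/3.6 = 2.428.

MAP = 1.900; posterior mean = 2.428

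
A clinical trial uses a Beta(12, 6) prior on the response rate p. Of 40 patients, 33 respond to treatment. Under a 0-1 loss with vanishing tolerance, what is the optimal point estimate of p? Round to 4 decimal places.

0.7857

Posterior: Beta(12+33, 6+7) = Beta(45, 13).
Mode = (45−1)/(45+13−2) = 44/56 = 0.7857.
Mean = 45/(45+13) = 45/58 = 0.7759.
This is the posterior mode — the MAP estimate.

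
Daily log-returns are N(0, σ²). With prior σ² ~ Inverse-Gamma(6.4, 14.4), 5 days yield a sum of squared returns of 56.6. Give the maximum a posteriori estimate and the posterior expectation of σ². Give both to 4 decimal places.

MAP = 4.3131, posterior mean = 5.4051

Posterior: Inverse-Gamma(shape = 6.4+5/2 = 8.9, scale = 14.4+56.6/2 = 42.7).
Mode = β/(α+1) = 42.7/9.9 = 4.3131.
Mean = β/(α−1) = 42.7/7.9 = 5.4051.
The posterior is right-skewed, so the mean exceeds the mode.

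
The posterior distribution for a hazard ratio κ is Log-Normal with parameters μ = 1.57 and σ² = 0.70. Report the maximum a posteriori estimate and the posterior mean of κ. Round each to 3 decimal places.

Mode = exp(μ − σ²) = exp(0.87) = 2.387.
Mean = exp(μ + σ²/2) = exp(1.920) = 6.821.

κ_MAP = 2.387, E[κ|data] = 6.821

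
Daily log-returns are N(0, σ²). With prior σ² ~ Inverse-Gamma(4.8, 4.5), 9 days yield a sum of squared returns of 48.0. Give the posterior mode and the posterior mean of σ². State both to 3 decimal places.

posterior mode = 2.767, posterior mean = 3.434

Posterior: Inverse-Gamma(shape = 4.8+9/2 = 9.3, scale = 4.5+48.0/2 = 28.5).
Mode = β/(α+1) = 28.5/10.3 = 2.767.
Mean = β/(α−1) = 28.5/8.3 = 3.434.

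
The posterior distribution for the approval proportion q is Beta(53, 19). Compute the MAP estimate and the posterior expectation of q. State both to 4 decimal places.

Mode = (53−1)/(53+19−2) = 52/70 = 0.7429.
Mean = 53/(53+19) = 53/72 = 0.7361.

MAP = 0.7429, posterior mean = 0.7361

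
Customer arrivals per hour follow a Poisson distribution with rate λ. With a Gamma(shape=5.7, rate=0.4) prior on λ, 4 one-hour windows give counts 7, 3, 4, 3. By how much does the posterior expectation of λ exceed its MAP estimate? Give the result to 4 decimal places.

Σ counts = 17. Posterior: Gamma(shape = 5.7+17 = 22.7, rate = 0.4+4 = 4.4).
Mode = (α−1)/β = 21.7/4.4 = 4.9318.
Mean = α/β = 22.7/4.4 = 5.1591.
Difference = 5.1591 − 4.9318 = 0.2273.

0.2273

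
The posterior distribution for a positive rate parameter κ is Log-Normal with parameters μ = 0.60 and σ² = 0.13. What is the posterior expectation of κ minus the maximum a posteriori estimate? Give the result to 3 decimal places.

0.344

Mode = exp(μ − σ²) = exp(0.47) = 1.600.
Mean = exp(μ + σ²/2) = exp(0.665) = 1.944.
Difference = 1.944 − 1.600 = 0.344.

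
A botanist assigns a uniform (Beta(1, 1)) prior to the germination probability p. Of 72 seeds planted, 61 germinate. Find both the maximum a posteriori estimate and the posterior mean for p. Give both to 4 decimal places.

Posterior: Beta(1+61, 1+11) = Beta(62, 12).
Mode = (62−1)/(62+12−2) = 61/72 = 0.8472.
With a flat prior the MAP equals the MLE, 61/72.
Mean = 62/(62+12) = 62/74 = 0.8378.
Left-skewed posterior ⇒ mean < mode.

MAP = 0.8472, posterior mean = 0.8378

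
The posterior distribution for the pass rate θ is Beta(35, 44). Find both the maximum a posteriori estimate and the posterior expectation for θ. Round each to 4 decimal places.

MAP = 0.4416, posterior mean = 0.4430

Mode = (35−1)/(35+44−2) = 34/77 = 0.4416.
Mean = 35/(35+44) = 35/79 = 0.4430.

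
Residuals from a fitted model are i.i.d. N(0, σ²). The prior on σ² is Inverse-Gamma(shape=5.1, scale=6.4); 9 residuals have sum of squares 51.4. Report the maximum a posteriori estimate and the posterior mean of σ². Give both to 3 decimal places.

MAP = 3.028, posterior mean = 3.733

Posterior: Inverse-Gamma(shape = 5.1+9/2 = 9.6, scale = 6.4+51.4/2 = 32.1).
Mode = β/(α+1) = 32.1/10.6 = 3.028.
Mean = β/(α−1) = 32.1/8.6 = 3.733.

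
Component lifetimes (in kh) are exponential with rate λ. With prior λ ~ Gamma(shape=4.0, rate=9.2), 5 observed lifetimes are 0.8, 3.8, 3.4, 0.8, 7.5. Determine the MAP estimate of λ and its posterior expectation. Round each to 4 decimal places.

λ_MAP = 0.3137, E[λ|data] = 0.3529

Σ times = 16.3. Posterior: Gamma(shape = 4.0+5 = 9.0, rate = 9.2+16.3 = 25.5).
Mode = (α−1)/β = 8.0/25.5 = 0.3137.
Mean = α/β = 9.0/25.5 = 0.3529.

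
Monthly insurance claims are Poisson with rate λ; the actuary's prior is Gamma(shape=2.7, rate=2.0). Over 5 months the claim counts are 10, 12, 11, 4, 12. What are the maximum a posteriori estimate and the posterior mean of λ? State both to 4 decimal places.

Σ counts = 49. Posterior: Gamma(shape = 2.7+49 = 51.7, rate = 2.0+5 = 7.0).
Mode = (α−1)/β = 50.7/7.0 = 7.2429.
Mean = α/β = 51.7/7.0 = 7.3857.
Right-skewed posterior ⇒ mode < mean.

MAP = 7.2429; posterior mean = 7.3857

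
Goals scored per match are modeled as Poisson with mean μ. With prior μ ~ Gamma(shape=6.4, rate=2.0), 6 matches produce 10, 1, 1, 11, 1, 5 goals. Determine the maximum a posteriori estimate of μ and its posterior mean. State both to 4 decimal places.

Σ counts = 29. Posterior: Gamma(shape = 6.4+29 = 35.4, rate = 2.0+6 = 8.0).
Mode = (α−1)/β = 34.4/8.0 = 4.3000.
Mean = α/β = 35.4/8.0 = 4.4250.
The mean is pulled above the mode by the posterior's right skew.

MAP = 4.3000; posterior mean = 4.4250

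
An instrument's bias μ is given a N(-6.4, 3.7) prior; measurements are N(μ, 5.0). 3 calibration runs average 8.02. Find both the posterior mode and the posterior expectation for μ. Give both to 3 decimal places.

μ_MAP = 3.542, E[μ|data] = 3.542

Posterior for μ is Normal. Precision-weighted mean: (1/3.7·-6.4 + 3/5.0·8.02) / (1/3.7 + 3/5.0) = 3.542.
A Normal posterior is symmetric, so mode = mean.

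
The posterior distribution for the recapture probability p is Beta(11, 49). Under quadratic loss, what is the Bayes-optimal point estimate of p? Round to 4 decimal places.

Mode = (11−1)/(11+49−2) = 10/58 = 0.1724.
Mean = 11/(11+49) = 11/60 = 0.1833.
Quadratic loss ⇒ the optimal estimator is the posterior mean.

0.1833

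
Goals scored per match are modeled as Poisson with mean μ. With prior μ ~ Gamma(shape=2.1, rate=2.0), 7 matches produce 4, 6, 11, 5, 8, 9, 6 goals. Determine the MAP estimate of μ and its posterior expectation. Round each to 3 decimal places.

MAP = 5.567, posterior mean = 5.678

Σ counts = 49. Posterior: Gamma(shape = 2.1+49 = 51.1, rate = 2.0+7 = 9.0).
Mode = (α−1)/β = 50.1/9.0 = 5.567.
Mean = α/β = 51.1/9.0 = 5.678.
The mean is pulled above the mode by the posterior's right skew.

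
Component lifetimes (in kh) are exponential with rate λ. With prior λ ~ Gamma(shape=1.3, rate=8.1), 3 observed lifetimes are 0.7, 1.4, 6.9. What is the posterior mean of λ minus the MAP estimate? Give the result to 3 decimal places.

0.058

Σ times = 9.0. Posterior: Gamma(shape = 1.3+3 = 4.3, rate = 8.1+9.0 = 17.1).
Mode = (α−1)/β = 3.3/17.1 = 0.193.
Mean = α/β = 4.3/17.1 = 0.251.
Difference = 0.251 − 0.193 = 0.058.
Mean > mode: the posterior has a right tail.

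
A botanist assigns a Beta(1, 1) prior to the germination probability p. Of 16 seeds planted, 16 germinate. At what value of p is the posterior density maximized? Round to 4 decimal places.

Posterior: Beta(1+16, 1+0) = Beta(17, 1).
Since β = 1 ≤ 1 and α > 1, the Beta density is monotone increasing on [0,1]; the mode is at 1.
Mean = 17/(17+1) = 0.9444.
This is the posterior mode — the MAP estimate.

1.0000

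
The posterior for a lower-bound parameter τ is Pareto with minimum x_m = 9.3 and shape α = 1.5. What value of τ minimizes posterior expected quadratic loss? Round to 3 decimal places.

27.900

The Pareto density is strictly decreasing on [x_m, ∞), so the mode is x_m = 9.300.
Mean = α·x_m/(α−1) = 1.5·9.3/0.5 = 27.900.
Quadratic loss ⇒ the optimal estimator is the posterior mean.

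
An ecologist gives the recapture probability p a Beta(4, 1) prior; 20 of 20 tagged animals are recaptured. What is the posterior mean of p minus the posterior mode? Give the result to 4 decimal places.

-0.0400

Posterior: Beta(4+20, 1+0) = Beta(24, 1).
Since β = 1 ≤ 1 and α > 1, the Beta density is monotone increasing on [0,1]; the mode is at 1.
Mean = 24/(24+1) = 0.9600.
Difference = 0.9600 − 1.0000 = -0.0400.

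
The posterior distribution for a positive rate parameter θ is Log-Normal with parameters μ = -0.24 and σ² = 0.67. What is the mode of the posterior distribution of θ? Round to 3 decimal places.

0.403

Mode = exp(μ − σ²) = exp(-0.91) = 0.403.
Mean = exp(μ + σ²/2) = exp(0.095) = 1.100.
This is the posterior mode — the MAP estimate.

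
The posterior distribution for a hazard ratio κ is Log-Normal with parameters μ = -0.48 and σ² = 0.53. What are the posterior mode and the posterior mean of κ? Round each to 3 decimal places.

Mode = exp(μ − σ²) = exp(-1.01) = 0.364.
Mean = exp(μ + σ²/2) = exp(-0.215) = 0.807.

MAP: 0.364. Posterior mean: 0.807.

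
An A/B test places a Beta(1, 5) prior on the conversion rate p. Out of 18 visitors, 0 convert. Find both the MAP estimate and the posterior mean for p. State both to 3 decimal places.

Posterior: Beta(1+0, 5+18) = Beta(1, 23).
Since α = 1 ≤ 1 and β > 1, the Beta density is monotone decreasing on [0,1]; the mode is at 0.
Mean = 1/(1+23) = 0.042.
The posterior is right-skewed, so the mean exceeds the mode.

MAP: 0.000. Posterior mean: 0.042.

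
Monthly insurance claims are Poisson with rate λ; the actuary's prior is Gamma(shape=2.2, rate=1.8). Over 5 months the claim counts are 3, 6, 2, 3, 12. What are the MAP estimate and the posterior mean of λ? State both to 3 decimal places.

MAP estimate = 4.000, posterior mean = 4.147

Σ counts = 26. Posterior: Gamma(shape = 2.2+26 = 28.2, rate = 1.8+5 = 6.8).
Mode = (α−1)/β = 27.2/6.8 = 4.000.
Mean = α/β = 28.2/6.8 = 4.147.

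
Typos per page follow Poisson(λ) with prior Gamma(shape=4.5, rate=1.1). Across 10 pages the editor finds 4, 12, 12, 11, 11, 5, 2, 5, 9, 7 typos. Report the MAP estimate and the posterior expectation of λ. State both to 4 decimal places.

λ_MAP = 7.3423, E[λ|data] = 7.4324

Σ counts = 78. Posterior: Gamma(shape = 4.5+78 = 82.5, rate = 1.1+10 = 11.1).
Mode = (α−1)/β = 81.5/11.1 = 7.3423.
Mean = α/β = 82.5/11.1 = 7.4324.
Mean > mode: the posterior has a right tail.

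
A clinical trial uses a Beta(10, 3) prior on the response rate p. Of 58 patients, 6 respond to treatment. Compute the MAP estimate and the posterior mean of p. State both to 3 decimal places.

Posterior: Beta(10+6, 3+52) = Beta(16, 55).
Mode = (16−1)/(16+55−2) = 15/69 = 0.217.
Mean = 16/(16+55) = 16/71 = 0.225.
The mean is pulled above the mode by the posterior's right skew.

p_MAP = 0.217, E[p|data] = 0.225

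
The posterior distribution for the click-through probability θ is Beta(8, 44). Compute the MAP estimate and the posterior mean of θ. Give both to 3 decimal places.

MAP estimate = 0.140, posterior mean = 0.154

Mode = (8−1)/(8+44−2) = 7/50 = 0.140.
Mean = 8/(8+44) = 8/52 = 0.154.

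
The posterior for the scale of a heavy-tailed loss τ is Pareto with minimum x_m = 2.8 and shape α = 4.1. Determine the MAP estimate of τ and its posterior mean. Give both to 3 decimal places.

The Pareto density is strictly decreasing on [x_m, ∞), so the mode is x_m = 2.800.
Mean = α·x_m/(α−1) = 4.1·2.8/3.1 = 3.703.

τ_MAP = 2.800, E[τ|data] = 3.703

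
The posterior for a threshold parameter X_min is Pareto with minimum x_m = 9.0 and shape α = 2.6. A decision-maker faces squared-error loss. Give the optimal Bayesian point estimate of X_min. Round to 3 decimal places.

14.625

The Pareto density is strictly decreasing on [x_m, ∞), so the mode is x_m = 9.000.
Mean = α·x_m/(α−1) = 2.6·9.0/1.6 = 14.625.
Squared-error loss ⇒ the optimal estimator is the posterior mean.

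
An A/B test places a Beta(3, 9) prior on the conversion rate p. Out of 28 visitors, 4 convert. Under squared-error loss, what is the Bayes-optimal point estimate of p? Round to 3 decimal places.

Posterior: Beta(3+4, 9+24) = Beta(7, 33).
Mode = (7−1)/(7+33−2) = 6/38 = 0.158.
Mean = 7/(7+33) = 7/40 = 0.175.
Squared-error loss ⇒ the optimal estimator is the posterior mean.

0.175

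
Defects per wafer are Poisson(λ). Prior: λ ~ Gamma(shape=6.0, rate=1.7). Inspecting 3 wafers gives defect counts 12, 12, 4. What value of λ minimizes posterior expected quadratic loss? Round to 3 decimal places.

Σ counts = 28. Posterior: Gamma(shape = 6.0+28 = 34.0, rate = 1.7+3 = 4.7).
Mode = (α−1)/β = 33.0/4.7 = 7.021.
Mean = α/β = 34.0/4.7 = 7.234.
Quadratic loss ⇒ the optimal estimator is the posterior mean.

7.234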